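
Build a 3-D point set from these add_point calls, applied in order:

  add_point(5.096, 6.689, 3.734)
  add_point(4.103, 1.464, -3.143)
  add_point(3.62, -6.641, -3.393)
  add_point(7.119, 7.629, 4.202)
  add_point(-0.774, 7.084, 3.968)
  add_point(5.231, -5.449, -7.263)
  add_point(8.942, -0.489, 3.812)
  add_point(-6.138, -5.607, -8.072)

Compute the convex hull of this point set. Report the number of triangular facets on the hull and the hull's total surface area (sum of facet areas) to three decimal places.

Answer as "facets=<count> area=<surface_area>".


Hull vertices (7/8): indices [1, 2, 3, 4, 5, 6, 7].

Facet areas (half cross-product norm):
  f1: (p4, p3, p6) → 32.5925
  f2: (p4, p2, p7) → 87.2292
  f3: (p4, p2, p6) → 66.9068
  f4: (p5, p2, p7) → 23.6194
  f5: (p5, p3, p6) → 49.3494
  f6: (p5, p2, p6) → 22.9092
  f7: (p1, p5, p7) → 46.1243
  f8: (p1, p5, p3) → 21.4822
  f9: (p1, p4, p7) → 67.7561
  f10: (p1, p4, p3) → 37.0701
Σ area = 455.039

Euler characteristic 7−15+10 = 2 ✓

facets=10 area=455.039


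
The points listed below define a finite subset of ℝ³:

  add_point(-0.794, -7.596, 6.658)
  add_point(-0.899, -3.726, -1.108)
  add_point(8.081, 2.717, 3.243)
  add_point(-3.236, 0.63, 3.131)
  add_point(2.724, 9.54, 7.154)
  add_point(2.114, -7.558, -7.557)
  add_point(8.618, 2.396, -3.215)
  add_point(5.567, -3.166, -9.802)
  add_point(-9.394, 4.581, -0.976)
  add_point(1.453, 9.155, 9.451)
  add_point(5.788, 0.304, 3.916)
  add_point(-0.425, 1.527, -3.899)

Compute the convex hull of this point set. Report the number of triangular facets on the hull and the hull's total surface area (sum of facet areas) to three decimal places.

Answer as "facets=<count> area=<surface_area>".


Hull vertices (8/12): indices [0, 2, 4, 5, 6, 7, 8, 9].

Area of each hull facet:
  f1: (p9, p0, p8) → 117.9403
  f2: (p5, p0, p8) → 114.0225
  f3: (p4, p6, p8) → 104.3795
  f4: (p4, p9, p8) → 20.4350
  f5: (p2, p9, p0) → 77.7809
  f6: (p2, p5, p0) → 94.6591
  f7: (p2, p4, p6) → 26.8896
  f8: (p2, p4, p9) → 10.7716
  f9: (p7, p6, p8) → 82.4087
  f10: (p7, p5, p8) → 54.1106
  f11: (p7, p2, p6) → 20.6072
  f12: (p7, p2, p5) → 43.6625
Σ area = 767.668

Euler characteristic 8−18+12 = 2 ✓

facets=12 area=767.668


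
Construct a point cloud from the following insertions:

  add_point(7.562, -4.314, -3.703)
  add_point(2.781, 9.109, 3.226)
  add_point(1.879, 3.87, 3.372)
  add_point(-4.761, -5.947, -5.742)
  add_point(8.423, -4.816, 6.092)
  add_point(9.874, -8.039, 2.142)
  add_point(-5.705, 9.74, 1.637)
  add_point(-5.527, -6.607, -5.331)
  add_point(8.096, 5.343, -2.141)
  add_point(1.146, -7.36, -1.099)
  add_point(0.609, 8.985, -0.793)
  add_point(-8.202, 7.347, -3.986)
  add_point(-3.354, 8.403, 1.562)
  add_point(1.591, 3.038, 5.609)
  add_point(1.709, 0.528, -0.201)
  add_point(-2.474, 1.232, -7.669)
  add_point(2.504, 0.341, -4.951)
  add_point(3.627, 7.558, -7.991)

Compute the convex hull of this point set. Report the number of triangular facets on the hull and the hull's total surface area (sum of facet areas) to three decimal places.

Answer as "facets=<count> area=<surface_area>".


Hull vertices (14/18): indices [0, 1, 3, 4, 5, 6, 7, 8, 9, 10, 11, 13, 15, 17].

Area of each hull facet:
  f1: (p6, p17, p11) → 41.0556
  f2: (p7, p6, p11) → 43.8789
  f3: (p15, p17, p11) → 40.2257
  f4: (p15, p7, p11) → 38.4361
  f5: (p0, p7, p5) → 46.3479
  f6: (p0, p15, p17) → 51.8827
  f7: (p8, p1, p17) → 32.4409
  f8: (p8, p0, p5) → 33.4226
  f9: (p8, p0, p17) → 37.3340
  f10: (p8, p4, p5) → 34.6645
  f11: (p8, p4, p1) → 55.1603
  f12: (p10, p6, p17) → 19.3771
  f13: (p10, p1, p17) → 14.1979
  f14: (p10, p1, p6) → 15.4354
  f15: (p3, p15, p7) → 2.1808
  f16: (p3, p0, p7) → 4.8823
  f17: (p3, p0, p15) → 45.5602
  f18: (p9, p7, p5) → 7.7256
  f19: (p9, p4, p5) → 24.7191
  f20: (p9, p4, p7) → 16.2908
  f21: (p13, p7, p6) → 85.2347
  f22: (p13, p4, p7) → 83.8516
  f23: (p13, p1, p6) → 28.6679
  f24: (p13, p4, p1) → 27.9117
Σ area = 830.884

Check V−E+F: 14 − 36 + 24 = 2.

facets=24 area=830.884


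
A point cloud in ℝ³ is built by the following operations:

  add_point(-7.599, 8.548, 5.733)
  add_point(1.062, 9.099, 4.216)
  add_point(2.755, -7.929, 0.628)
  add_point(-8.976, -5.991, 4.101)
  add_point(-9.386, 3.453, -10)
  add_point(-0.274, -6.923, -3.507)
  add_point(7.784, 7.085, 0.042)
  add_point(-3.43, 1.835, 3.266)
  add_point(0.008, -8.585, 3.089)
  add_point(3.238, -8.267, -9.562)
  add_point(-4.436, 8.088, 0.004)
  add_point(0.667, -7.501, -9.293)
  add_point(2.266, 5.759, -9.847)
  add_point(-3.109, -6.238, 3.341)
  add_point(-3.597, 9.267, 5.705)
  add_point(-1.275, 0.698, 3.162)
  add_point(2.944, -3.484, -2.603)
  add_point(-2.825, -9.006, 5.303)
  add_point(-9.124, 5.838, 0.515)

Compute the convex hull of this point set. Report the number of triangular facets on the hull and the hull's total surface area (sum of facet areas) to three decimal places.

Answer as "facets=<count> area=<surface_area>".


Points on the hull: [0, 1, 2, 3, 4, 6, 8, 9, 10, 11, 12, 14, 17, 18] (14 of 19).

Per-facet area ½‖(b−a)×(c−a)‖:
  f1: (p10, p0, p4) → 33.0489
  f2: (p3, p0, p17) → 48.2941
  f3: (p12, p9, p4) → 82.8632
  f4: (p12, p9, p6) → 79.9990
  f5: (p12, p10, p4) → 62.7014
  f6: (p2, p9, p6) → 80.8466
  f7: (p1, p17, p6) → 75.6706
  f8: (p1, p12, p6) → 46.4199
  f9: (p1, p12, p10) → 42.3423
  f10: (p18, p0, p4) → 10.9699
  f11: (p18, p3, p4) → 66.4904
  f12: (p18, p3, p0) → 36.9663
  f13: (p11, p9, p17) → 19.4657
  f14: (p11, p3, p17) → 52.4497
  f15: (p11, p9, p4) → 10.6221
  f16: (p11, p3, p4) → 111.8422
  f17: (p8, p9, p17) → 14.5313
  f18: (p8, p2, p9) → 13.9325
  f19: (p8, p17, p6) → 26.8363
  f20: (p8, p2, p6) → 26.8919
  f21: (p14, p10, p0) → 11.7858
  f22: (p14, p1, p10) → 14.1932
  f23: (p14, p0, p17) → 36.8525
  f24: (p14, p1, p17) → 44.6175
Σ area = 1050.633

Euler: V−E+F = 14−36+24 = 2.

facets=24 area=1050.633


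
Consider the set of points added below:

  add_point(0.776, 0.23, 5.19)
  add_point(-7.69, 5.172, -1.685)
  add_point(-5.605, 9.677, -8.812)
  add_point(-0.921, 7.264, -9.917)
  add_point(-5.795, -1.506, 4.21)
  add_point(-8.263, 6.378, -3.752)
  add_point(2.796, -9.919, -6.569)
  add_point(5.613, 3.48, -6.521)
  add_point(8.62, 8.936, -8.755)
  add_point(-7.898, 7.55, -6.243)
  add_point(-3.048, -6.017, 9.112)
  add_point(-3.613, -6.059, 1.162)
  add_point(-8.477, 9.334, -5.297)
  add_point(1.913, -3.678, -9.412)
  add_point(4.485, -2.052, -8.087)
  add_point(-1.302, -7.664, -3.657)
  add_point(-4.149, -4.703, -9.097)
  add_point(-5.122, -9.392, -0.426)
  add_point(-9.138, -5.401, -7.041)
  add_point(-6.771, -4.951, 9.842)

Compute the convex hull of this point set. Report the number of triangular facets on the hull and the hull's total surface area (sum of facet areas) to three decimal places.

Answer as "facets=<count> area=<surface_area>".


Extreme-point indices: [0, 2, 3, 6, 8, 10, 12, 13, 14, 16, 17, 18, 19] — 13 of 20 on the boundary.

Facet areas (half cross-product norm):
  f1: (p12, p19, p18) → 125.2422
  f2: (p17, p6, p18) → 43.5599
  f3: (p17, p19, p18) → 44.1468
  f4: (p10, p17, p6) → 46.9326
  f5: (p10, p17, p19) → 20.3006
  f6: (p14, p6, p8) → 9.3839
  f7: (p14, p13, p8) → 13.7880
  f8: (p14, p13, p6) → 11.2888
  f9: (p2, p12, p8) → 25.3588
  f10: (p2, p12, p18) → 33.8024
  f11: (p0, p10, p19) → 15.5164
  f12: (p0, p12, p8) → 131.3492
  f13: (p0, p12, p19) → 84.6769
  f14: (p0, p6, p8) → 135.1293
  f15: (p0, p10, p6) → 64.8954
  f16: (p3, p13, p8) → 54.9928
  f17: (p3, p2, p8) → 17.3812
  f18: (p16, p2, p18) → 39.3132
  f19: (p16, p3, p2) → 32.8141
  f20: (p16, p3, p13) → 34.7050
  f21: (p16, p6, p18) → 20.9546
  f22: (p16, p13, p6) → 21.2616
Σ area = 1026.794

Euler: V−E+F = 13−33+22 = 2.

facets=22 area=1026.794


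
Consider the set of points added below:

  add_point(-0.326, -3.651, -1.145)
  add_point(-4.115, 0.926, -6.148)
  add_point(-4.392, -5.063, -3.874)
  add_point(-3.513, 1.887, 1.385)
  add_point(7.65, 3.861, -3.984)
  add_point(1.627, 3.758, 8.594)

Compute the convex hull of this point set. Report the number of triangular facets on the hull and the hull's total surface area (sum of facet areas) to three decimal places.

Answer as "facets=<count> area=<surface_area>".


6 of the 6 inputs are extreme points: [0, 1, 2, 3, 4, 5].

Triangle areas on the boundary:
  f1: (p1, p4, p2) → 38.6797
  f2: (p3, p1, p2) → 23.7720
  f3: (p3, p5, p2) → 28.3316
  f4: (p3, p1, p4) → 45.0486
  f5: (p3, p5, p4) → 55.6416
  f6: (p0, p4, p2) → 22.8146
  f7: (p0, p5, p2) → 22.1651
  f8: (p0, p5, p4) → 66.6556
Σ area = 303.109

Check V−E+F: 6 − 12 + 8 = 2.

facets=8 area=303.109


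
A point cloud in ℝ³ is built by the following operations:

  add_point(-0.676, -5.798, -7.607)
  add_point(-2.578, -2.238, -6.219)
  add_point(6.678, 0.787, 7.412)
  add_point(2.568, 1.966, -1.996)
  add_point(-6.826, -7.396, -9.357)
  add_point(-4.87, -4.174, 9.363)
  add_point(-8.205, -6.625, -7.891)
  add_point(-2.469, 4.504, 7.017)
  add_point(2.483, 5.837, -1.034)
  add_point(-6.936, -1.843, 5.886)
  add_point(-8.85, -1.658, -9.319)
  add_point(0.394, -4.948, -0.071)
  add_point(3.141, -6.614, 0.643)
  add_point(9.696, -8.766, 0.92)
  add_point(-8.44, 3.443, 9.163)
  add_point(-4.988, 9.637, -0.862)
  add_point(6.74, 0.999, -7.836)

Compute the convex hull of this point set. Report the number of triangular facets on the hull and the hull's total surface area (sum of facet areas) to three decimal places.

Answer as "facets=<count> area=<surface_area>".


facets=22 area=1061.202

13 of the 17 inputs are extreme points: [0, 2, 4, 5, 6, 7, 8, 9, 10, 13, 14, 15, 16].

Per-facet area ½‖(b−a)×(c−a)‖:
  f1: (p16, p15, p10) → 104.2079
  f2: (p4, p5, p13) → 150.1747
  f3: (p4, p16, p10) → 47.6365
  f4: (p14, p15, p10) → 89.8154
  f5: (p8, p16, p15) → 29.7198
  f6: (p0, p16, p13) → 63.5288
  f7: (p0, p4, p13) → 26.1867
  f8: (p0, p4, p16) → 17.7083
  f9: (p6, p4, p5) → 15.4303
  f10: (p6, p4, p10) → 5.4570
  f11: (p6, p14, p10) → 49.9364
  f12: (p2, p5, p13) → 75.9195
  f13: (p2, p14, p5) → 53.4904
  f14: (p2, p16, p13) → 76.9793
  f15: (p2, p8, p16) → 49.5406
  f16: (p2, p8, p15) → 37.5316
  f17: (p9, p14, p5) → 14.7980
  f18: (p9, p6, p5) → 27.9238
  f19: (p9, p6, p14) → 31.9329
  f20: (p7, p14, p15) → 31.0988
  f21: (p7, p2, p15) → 42.4484
  f22: (p7, p2, p14) → 19.7367
Σ area = 1061.202

Euler: V−E+F = 13−33+22 = 2.


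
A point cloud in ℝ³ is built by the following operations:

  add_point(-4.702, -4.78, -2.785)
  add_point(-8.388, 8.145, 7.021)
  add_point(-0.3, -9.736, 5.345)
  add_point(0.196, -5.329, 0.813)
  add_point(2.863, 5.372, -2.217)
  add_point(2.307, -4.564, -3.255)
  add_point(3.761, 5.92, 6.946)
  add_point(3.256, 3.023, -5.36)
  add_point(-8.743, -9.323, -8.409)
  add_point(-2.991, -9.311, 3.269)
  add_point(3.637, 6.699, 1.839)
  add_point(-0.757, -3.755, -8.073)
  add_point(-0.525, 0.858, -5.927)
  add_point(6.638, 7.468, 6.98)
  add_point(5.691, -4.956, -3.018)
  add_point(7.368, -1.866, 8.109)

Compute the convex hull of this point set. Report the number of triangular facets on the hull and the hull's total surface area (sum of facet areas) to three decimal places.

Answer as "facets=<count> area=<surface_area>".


Extreme-point indices: [1, 2, 4, 7, 8, 9, 10, 11, 12, 13, 14, 15] — 12 of 16 on the boundary.

Triangle areas on the boundary:
  f1: (p2, p1, p15) → 103.5115
  f2: (p9, p1, p8) → 121.2332
  f3: (p9, p2, p8) → 10.1323
  f4: (p9, p2, p1) → 31.1505
  f5: (p12, p1, p8) → 109.9719
  f6: (p12, p7, p1) → 36.7809
  f7: (p13, p1, p15) → 70.3963
  f8: (p14, p2, p8) → 85.3323
  f9: (p14, p2, p15) → 56.7143
  f10: (p14, p13, p15) → 54.5049
  f11: (p14, p13, p7) → 58.6771
  f12: (p4, p7, p1) → 21.3163
  f13: (p4, p13, p7) → 11.8217
  f14: (p11, p14, p8) → 32.9553
  f15: (p11, p14, p7) → 30.7011
  f16: (p11, p12, p8) → 20.3888
  f17: (p11, p12, p7) → 9.4179
  f18: (p10, p13, p1) → 39.3156
  f19: (p10, p4, p1) → 27.7435
  f20: (p10, p4, p13) → 4.8039
Σ area = 936.869

Check V−E+F: 12 − 30 + 20 = 2.

facets=20 area=936.869


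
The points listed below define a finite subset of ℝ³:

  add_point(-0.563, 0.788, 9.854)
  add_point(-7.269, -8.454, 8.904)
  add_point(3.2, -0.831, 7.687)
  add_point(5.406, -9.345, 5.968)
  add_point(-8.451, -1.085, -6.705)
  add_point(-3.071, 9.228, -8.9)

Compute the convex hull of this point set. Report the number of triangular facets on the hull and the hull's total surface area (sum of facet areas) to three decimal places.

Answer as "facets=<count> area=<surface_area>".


facets=8 area=649.549

6 of the 6 inputs are extreme points: [0, 1, 2, 3, 4, 5].

Per-facet area ½‖(b−a)×(c−a)‖:
  f1: (p5, p3, p4) → 119.8864
  f2: (p1, p3, p4) → 112.1596
  f3: (p1, p0, p3) → 64.9149
  f4: (p1, p5, p4) → 88.2449
  f5: (p1, p0, p5) → 116.6968
  f6: (p2, p5, p3) → 84.1783
  f7: (p2, p0, p3) → 16.2684
  f8: (p2, p0, p5) → 47.1996
Σ area = 649.549

Check V−E+F: 6 − 12 + 8 = 2.


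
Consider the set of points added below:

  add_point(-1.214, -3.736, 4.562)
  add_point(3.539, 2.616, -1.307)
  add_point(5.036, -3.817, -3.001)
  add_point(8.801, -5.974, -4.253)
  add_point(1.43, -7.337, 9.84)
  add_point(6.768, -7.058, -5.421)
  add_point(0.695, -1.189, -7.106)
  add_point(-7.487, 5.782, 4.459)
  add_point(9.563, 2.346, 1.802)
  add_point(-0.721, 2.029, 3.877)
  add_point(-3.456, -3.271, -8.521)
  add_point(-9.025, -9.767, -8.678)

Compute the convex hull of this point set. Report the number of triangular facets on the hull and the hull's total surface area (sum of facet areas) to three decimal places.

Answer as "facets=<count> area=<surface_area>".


Extreme-point indices: [1, 3, 4, 5, 6, 7, 8, 10, 11] — 9 of 12 on the boundary.

Area of each hull facet:
  f1: (p4, p7, p11) → 160.1726
  f2: (p4, p7, p8) → 115.5815
  f3: (p3, p4, p8) → 74.9207
  f4: (p6, p3, p8) → 50.0805
  f5: (p10, p7, p11) → 67.1877
  f6: (p10, p6, p7) → 38.2938
  f7: (p1, p7, p8) → 35.8886
  f8: (p1, p6, p8) → 18.8505
  f9: (p1, p6, p7) → 47.6019
  f10: (p5, p6, p3) → 10.3877
  f11: (p5, p10, p6) → 19.4394
  f12: (p5, p10, p11) → 45.6402
  f13: (p5, p4, p11) → 131.0136
  f14: (p5, p3, p4) → 20.6163
Σ area = 835.675

Check V−E+F: 9 − 21 + 14 = 2.

facets=14 area=835.675


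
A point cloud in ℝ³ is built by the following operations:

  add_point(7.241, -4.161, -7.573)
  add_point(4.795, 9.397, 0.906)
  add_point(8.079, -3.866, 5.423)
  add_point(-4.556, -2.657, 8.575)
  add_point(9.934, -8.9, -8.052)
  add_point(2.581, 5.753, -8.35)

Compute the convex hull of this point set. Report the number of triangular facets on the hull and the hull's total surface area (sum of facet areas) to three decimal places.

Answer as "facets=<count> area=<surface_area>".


Extreme-point indices: [1, 2, 3, 4, 5] — 5 of 6 on the boundary.

Facet areas (half cross-product norm):
  f1: (p5, p4, p3) → 161.2331
  f2: (p5, p1, p3) → 86.9463
  f3: (p5, p1, p4) → 81.7655
  f4: (p2, p4, p3) → 87.7439
  f5: (p2, p1, p3) → 91.5798
  f6: (p2, p1, p4) → 104.1877
Σ area = 613.456

Check V−E+F: 5 − 9 + 6 = 2.

facets=6 area=613.456


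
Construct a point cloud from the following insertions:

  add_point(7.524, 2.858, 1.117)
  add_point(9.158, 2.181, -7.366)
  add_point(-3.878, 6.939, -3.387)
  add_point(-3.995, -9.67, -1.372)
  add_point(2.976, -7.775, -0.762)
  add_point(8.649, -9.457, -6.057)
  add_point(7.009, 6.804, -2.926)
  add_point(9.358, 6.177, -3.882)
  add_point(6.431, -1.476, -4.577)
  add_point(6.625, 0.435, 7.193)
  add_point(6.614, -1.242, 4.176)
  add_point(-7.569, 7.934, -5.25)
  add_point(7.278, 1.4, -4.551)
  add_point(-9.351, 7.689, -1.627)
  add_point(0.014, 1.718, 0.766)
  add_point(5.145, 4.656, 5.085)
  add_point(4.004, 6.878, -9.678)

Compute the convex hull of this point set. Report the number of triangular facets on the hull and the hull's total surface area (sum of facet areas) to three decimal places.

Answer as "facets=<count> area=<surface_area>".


Hull vertices (11/17): indices [1, 3, 4, 5, 6, 7, 9, 11, 13, 15, 16].

Triangle areas on the boundary:
  f1: (p9, p3, p13) → 142.8392
  f2: (p15, p9, p13) → 32.0989
  f3: (p15, p9, p7) → 22.8706
  f4: (p4, p9, p3) → 36.9676
  f5: (p11, p3, p13) → 36.6800
  f6: (p11, p16, p3) → 112.2491
  f7: (p6, p15, p13) → 67.0803
  f8: (p6, p15, p7) → 9.7329
  f9: (p6, p11, p13) → 28.6695
  f10: (p6, p16, p7) → 9.6486
  f11: (p6, p11, p16) → 45.8899
  f12: (p5, p16, p3) → 115.5098
  f13: (p5, p4, p3) → 23.5382
  f14: (p5, p9, p7) → 95.0594
  f15: (p5, p4, p9) → 44.2662
  f16: (p1, p16, p7) → 18.8766
  f17: (p1, p5, p7) → 22.9119
  f18: (p1, p5, p16) → 33.1063
Σ area = 897.995

Euler: V−E+F = 11−27+18 = 2.

facets=18 area=897.995


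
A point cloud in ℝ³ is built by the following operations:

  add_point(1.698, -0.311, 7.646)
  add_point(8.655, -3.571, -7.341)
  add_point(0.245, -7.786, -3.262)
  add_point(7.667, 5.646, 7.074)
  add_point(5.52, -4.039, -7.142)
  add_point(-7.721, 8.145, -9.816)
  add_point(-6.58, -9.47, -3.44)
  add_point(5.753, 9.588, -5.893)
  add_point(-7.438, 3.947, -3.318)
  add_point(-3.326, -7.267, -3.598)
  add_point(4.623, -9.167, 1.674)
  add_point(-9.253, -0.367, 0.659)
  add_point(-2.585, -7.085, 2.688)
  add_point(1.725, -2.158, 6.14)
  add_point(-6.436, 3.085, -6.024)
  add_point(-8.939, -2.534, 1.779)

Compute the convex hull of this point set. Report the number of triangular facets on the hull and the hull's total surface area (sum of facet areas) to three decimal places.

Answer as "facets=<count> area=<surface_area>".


Points on the hull: [0, 1, 3, 4, 5, 6, 7, 8, 10, 11, 12, 15] (12 of 16).

Triangle areas on the boundary:
  f1: (p5, p7, p1) → 95.3249
  f2: (p6, p5, p11) → 68.5241
  f3: (p6, p10, p1) → 69.9134
  f4: (p8, p5, p11) → 9.6642
  f5: (p3, p5, p7) → 89.7899
  f6: (p3, p7, p1) → 90.7157
  f7: (p3, p8, p5) → 63.5131
  f8: (p3, p10, p1) → 88.1209
  f9: (p3, p10, p0) → 44.0056
  f10: (p3, p0, p11) → 45.4098
  f11: (p3, p8, p11) → 56.4485
  f12: (p4, p5, p1) → 22.8777
  f13: (p4, p6, p1) → 7.3170
  f14: (p4, p6, p5) → 117.9685
  f15: (p15, p0, p11) → 14.9713
  f16: (p15, p6, p11) → 9.8856
  f17: (p12, p10, p0) → 35.1879
  f18: (p12, p15, p0) → 37.0733
  f19: (p12, p6, p10) → 27.7621
  f20: (p12, p15, p6) → 28.5533
Σ area = 1023.027

Check V−E+F: 12 − 30 + 20 = 2.

facets=20 area=1023.027


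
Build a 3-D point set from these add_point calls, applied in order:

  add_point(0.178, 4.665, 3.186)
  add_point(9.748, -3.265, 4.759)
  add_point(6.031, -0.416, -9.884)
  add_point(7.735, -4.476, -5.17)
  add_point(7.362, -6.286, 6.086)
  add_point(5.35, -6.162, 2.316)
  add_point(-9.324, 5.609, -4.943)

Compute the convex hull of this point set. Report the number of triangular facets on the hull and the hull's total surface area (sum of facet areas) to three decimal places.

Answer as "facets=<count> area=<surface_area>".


Hull vertices (7/7): indices [0, 1, 2, 3, 4, 5, 6].

Per-facet area ½‖(b−a)×(c−a)‖:
  f1: (p0, p4, p6) → 66.8177
  f2: (p0, p4, p1) → 25.4553
  f3: (p0, p2, p6) → 92.4802
  f4: (p0, p2, p1) → 87.3223
  f5: (p5, p4, p6) → 31.7254
  f6: (p3, p5, p4) → 12.4662
  f7: (p3, p4, p1) → 20.6389
  f8: (p3, p2, p1) → 23.8635
  f9: (p3, p2, p6) → 53.8272
  f10: (p3, p5, p6) → 78.6085
Σ area = 493.205

Check V−E+F: 7 − 15 + 10 = 2.

facets=10 area=493.205


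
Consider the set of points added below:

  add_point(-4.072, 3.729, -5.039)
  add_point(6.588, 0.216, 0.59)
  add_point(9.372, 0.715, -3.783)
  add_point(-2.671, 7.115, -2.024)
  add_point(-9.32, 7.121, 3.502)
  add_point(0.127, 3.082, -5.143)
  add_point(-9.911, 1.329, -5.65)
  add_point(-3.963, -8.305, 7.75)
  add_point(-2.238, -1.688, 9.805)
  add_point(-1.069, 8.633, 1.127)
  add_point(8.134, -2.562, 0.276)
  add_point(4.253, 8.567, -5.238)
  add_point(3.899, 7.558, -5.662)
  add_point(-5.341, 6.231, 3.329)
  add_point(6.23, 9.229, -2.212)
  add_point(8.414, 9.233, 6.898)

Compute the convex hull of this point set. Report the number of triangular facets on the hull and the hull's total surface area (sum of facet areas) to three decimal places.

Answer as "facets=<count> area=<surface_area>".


facets=22 area=911.496

Points on the hull: [2, 3, 4, 5, 6, 7, 8, 9, 10, 11, 12, 14, 15] (13 of 16).

Triangle areas on the boundary:
  f1: (p4, p7, p6) → 88.4017
  f2: (p10, p2, p6) → 51.4687
  f3: (p10, p7, p6) → 127.8677
  f4: (p10, p15, p2) → 35.7605
  f5: (p10, p15, p7) → 103.1771
  f6: (p8, p15, p7) → 35.8057
  f7: (p8, p4, p7) → 43.1329
  f8: (p8, p4, p15) → 98.5721
  f9: (p12, p11, p6) → 6.6886
  f10: (p12, p11, p2) → 4.7136
  f11: (p14, p15, p2) → 42.9788
  f12: (p14, p11, p2) → 16.7930
  f13: (p3, p4, p6) → 40.6674
  f14: (p3, p11, p6) → 30.7521
  f15: (p3, p11, p4) → 10.5362
  f16: (p5, p2, p6) → 20.5580
  f17: (p5, p12, p6) → 19.5517
  f18: (p5, p12, p2) → 25.7544
  f19: (p9, p11, p4) → 20.9745
  f20: (p9, p14, p11) → 14.5985
  f21: (p9, p4, p15) → 35.7442
  f22: (p9, p14, p15) → 36.9988
Σ area = 911.496

Euler: V−E+F = 13−33+22 = 2.


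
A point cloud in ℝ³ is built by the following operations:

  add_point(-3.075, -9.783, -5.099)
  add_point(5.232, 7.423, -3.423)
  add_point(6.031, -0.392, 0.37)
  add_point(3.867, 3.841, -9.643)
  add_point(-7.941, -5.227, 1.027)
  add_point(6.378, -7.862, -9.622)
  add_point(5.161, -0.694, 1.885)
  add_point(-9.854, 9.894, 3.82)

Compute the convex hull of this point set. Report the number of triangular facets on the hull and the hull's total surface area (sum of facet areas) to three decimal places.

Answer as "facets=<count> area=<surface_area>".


facets=12 area=754.233

Hull vertices (8/8): indices [0, 1, 2, 3, 4, 5, 6, 7].

Per-facet area ½‖(b−a)×(c−a)‖:
  f1: (p3, p0, p7) → 156.4269
  f2: (p3, p0, p5) → 63.7580
  f3: (p6, p0, p5) → 68.1021
  f4: (p4, p0, p7) → 51.4678
  f5: (p4, p6, p7) → 105.1462
  f6: (p4, p6, p0) → 59.9628
  f7: (p1, p3, p5) → 39.2945
  f8: (p1, p3, p7) → 59.5105
  f9: (p1, p6, p7) → 81.4533
  f10: (p2, p6, p5) → 8.8853
  f11: (p2, p1, p5) → 53.4382
  f12: (p2, p1, p6) → 6.7874
Σ area = 754.233

Check V−E+F: 8 − 18 + 12 = 2.


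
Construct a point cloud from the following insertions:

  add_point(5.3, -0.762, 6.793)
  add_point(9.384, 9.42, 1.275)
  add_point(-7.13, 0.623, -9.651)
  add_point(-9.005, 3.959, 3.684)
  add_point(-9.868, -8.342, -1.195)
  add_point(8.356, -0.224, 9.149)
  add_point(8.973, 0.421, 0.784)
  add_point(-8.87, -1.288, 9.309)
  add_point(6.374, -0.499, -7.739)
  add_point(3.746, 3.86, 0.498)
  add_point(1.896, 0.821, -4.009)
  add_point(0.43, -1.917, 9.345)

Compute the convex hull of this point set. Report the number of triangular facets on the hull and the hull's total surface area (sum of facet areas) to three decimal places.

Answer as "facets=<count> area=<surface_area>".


Points on the hull: [1, 2, 3, 4, 5, 6, 7, 8, 11] (9 of 12).

Per-facet area ½‖(b−a)×(c−a)‖:
  f1: (p8, p2, p4) → 86.2126
  f2: (p8, p2, p1) → 91.0389
  f3: (p3, p2, p4) → 75.7166
  f4: (p3, p2, p1) → 131.9084
  f5: (p5, p11, p4) → 46.9222
  f6: (p5, p8, p4) → 158.6408
  f7: (p7, p11, p4) → 59.0958
  f8: (p7, p3, p4) → 47.5438
  f9: (p7, p5, p11) → 10.4187
  f10: (p7, p3, p1) → 71.6698
  f11: (p7, p5, p1) → 106.8127
  f12: (p6, p8, p1) → 39.8372
  f13: (p6, p5, p1) → 37.9351
  f14: (p6, p5, p8) → 15.0354
Σ area = 978.788

Euler: V−E+F = 9−21+14 = 2.

facets=14 area=978.788


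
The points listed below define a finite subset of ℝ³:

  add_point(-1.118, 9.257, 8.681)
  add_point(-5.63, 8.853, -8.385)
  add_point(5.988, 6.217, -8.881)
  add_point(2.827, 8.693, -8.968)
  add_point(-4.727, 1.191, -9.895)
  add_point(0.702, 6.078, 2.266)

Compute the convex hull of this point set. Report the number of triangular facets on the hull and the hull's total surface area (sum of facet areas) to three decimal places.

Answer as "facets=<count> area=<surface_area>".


Extreme-point indices: [0, 1, 2, 3, 4, 5] — 6 of 6 on the boundary.

Area of each hull facet:
  f1: (p0, p4, p1) → 68.2886
  f2: (p5, p4, p2) → 69.5675
  f3: (p5, p0, p2) → 21.1910
  f4: (p5, p0, p4) → 31.5510
  f5: (p3, p4, p1) → 32.9688
  f6: (p3, p4, p2) → 21.2903
  f7: (p3, p0, p1) → 73.5185
  f8: (p3, p0, p2) → 35.8065
Σ area = 354.182

Check V−E+F: 6 − 12 + 8 = 2.

facets=8 area=354.182


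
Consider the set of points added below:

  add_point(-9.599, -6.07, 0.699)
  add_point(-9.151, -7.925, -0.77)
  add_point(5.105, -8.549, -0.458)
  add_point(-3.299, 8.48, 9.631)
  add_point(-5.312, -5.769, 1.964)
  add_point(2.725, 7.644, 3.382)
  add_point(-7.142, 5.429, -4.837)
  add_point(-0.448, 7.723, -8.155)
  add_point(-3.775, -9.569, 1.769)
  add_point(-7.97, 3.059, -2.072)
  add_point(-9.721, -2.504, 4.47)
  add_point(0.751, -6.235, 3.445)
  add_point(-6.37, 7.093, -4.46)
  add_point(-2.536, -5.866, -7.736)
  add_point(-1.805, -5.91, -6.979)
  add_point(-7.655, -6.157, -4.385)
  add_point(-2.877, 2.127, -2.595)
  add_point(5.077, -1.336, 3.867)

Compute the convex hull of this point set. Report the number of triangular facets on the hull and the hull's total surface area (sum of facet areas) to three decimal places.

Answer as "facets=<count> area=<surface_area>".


facets=26 area=876.103

Hull vertices (15/18): indices [0, 1, 2, 3, 5, 6, 7, 8, 9, 10, 11, 12, 13, 15, 17].

Facet areas (half cross-product norm):
  f1: (p13, p7, p2) → 73.9508
  f2: (p5, p3, p7) → 44.9634
  f3: (p17, p11, p2) → 20.3835
  f4: (p17, p11, p3) → 45.7248
  f5: (p17, p5, p3) → 39.4417
  f6: (p17, p7, p2) → 67.0909
  f7: (p17, p5, p7) → 55.1860
  f8: (p8, p13, p2) → 43.7829
  f9: (p8, p1, p13) → 29.4227
  f10: (p8, p11, p2) → 18.2416
  f11: (p8, p1, p10) → 23.3108
  f12: (p8, p3, p10) → 60.4233
  f13: (p8, p11, p3) → 43.7116
  f14: (p15, p1, p13) → 8.3666
  f15: (p6, p13, p7) → 48.4518
  f16: (p6, p15, p13) → 35.3460
  f17: (p6, p15, p1) → 22.1309
  f18: (p0, p1, p10) → 1.3460
  f19: (p0, p9, p10) → 22.6093
  f20: (p0, p6, p1) → 14.4333
  f21: (p0, p6, p9) → 9.5824
  f22: (p12, p3, p7) → 48.0142
  f23: (p12, p6, p7) → 6.2128
  f24: (p12, p6, p9) → 3.0158
  f25: (p12, p3, p10) → 83.6341
  f26: (p12, p9, p10) → 7.3255
Σ area = 876.103

Euler characteristic 15−39+26 = 2 ✓


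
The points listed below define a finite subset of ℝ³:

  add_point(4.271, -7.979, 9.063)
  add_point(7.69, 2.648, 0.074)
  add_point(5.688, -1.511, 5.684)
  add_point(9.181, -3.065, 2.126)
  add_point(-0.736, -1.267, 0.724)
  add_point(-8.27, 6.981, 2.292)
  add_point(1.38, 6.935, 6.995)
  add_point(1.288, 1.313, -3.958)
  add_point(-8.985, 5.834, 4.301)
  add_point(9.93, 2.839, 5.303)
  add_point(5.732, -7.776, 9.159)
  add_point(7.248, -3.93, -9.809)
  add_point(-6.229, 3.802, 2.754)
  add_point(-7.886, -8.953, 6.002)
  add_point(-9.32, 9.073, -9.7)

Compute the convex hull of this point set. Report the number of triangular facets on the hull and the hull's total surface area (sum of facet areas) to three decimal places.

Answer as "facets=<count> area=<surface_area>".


facets=18 area=1150.339

Hull vertices (11/15): indices [0, 1, 3, 5, 6, 8, 9, 10, 11, 13, 14].

Per-facet area ½‖(b−a)×(c−a)‖:
  f1: (p11, p13, p14) → 217.1735
  f2: (p8, p13, p14) → 101.0360
  f3: (p1, p9, p14) → 38.9382
  f4: (p1, p11, p14) → 118.6604
  f5: (p1, p11, p9) → 20.3994
  f6: (p5, p8, p14) → 7.2917
  f7: (p3, p11, p9) → 34.3117
  f8: (p3, p10, p9) → 30.5685
  f9: (p3, p10, p11) → 41.5886
  f10: (p0, p11, p13) → 122.4685
  f11: (p0, p10, p11) → 14.3359
  f12: (p6, p0, p10) → 11.3099
  f13: (p6, p10, p9) → 58.0136
  f14: (p6, p8, p13) → 80.3400
  f15: (p6, p0, p13) → 95.4458
  f16: (p6, p5, p8) → 12.9315
  f17: (p6, p9, p14) → 89.0342
  f18: (p6, p5, p14) → 56.4913
Σ area = 1150.339

Euler characteristic 11−27+18 = 2 ✓


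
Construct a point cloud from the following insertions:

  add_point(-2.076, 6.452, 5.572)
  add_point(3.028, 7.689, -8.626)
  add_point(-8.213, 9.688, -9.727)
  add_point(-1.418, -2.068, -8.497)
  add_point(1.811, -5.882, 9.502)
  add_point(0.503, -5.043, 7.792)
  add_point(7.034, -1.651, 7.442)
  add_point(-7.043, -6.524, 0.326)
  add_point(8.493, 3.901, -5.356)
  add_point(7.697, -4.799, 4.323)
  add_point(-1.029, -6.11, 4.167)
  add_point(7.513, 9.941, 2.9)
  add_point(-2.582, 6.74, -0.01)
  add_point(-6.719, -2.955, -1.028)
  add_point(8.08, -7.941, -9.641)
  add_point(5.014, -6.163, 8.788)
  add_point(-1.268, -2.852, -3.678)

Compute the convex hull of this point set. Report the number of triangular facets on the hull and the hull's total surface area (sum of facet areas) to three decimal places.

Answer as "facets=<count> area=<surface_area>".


facets=20 area=1152.613

Extreme-point indices: [0, 1, 2, 3, 4, 6, 7, 8, 9, 11, 14, 15] — 12 of 17 on the boundary.

Facet areas (half cross-product norm):
  f1: (p1, p11, p2) → 65.8749
  f2: (p1, p11, p8) → 38.0689
  f3: (p1, p14, p2) → 83.7866
  f4: (p1, p14, p8) → 44.4414
  f5: (p0, p11, p2) → 88.5335
  f6: (p0, p7, p2) → 119.9128
  f7: (p0, p7, p4) → 80.4118
  f8: (p9, p14, p8) → 76.0953
  f9: (p9, p11, p8) → 65.5006
  f10: (p3, p14, p2) → 38.5816
  f11: (p3, p7, p2) → 76.5137
  f12: (p3, p7, p14) → 61.0404
  f13: (p6, p9, p11) → 25.6534
  f14: (p6, p0, p4) → 43.1006
  f15: (p6, p0, p11) → 59.1665
  f16: (p15, p6, p4) → 7.8546
  f17: (p15, p6, p9) → 10.6294
  f18: (p15, p9, p14) → 24.7619
  f19: (p15, p7, p4) → 18.0314
  f20: (p15, p7, p14) → 124.6531
Σ area = 1152.613

Check V−E+F: 12 − 30 + 20 = 2.


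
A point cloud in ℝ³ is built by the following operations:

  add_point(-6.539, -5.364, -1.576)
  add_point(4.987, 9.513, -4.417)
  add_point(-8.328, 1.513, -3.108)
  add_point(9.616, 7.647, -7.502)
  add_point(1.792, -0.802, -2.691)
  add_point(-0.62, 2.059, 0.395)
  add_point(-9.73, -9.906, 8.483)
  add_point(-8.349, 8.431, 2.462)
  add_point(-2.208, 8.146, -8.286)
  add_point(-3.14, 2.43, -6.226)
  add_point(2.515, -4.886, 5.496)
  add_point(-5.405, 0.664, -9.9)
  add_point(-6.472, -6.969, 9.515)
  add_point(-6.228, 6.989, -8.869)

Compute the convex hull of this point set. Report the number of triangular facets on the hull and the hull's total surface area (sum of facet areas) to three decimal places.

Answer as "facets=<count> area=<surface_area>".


12 of the 14 inputs are extreme points: [0, 1, 2, 3, 4, 6, 7, 8, 10, 11, 12, 13].

Triangle areas on the boundary:
  f1: (p10, p1, p3) → 51.2383
  f2: (p10, p7, p1) → 119.2945
  f3: (p2, p11, p6) → 48.5458
  f4: (p2, p7, p6) → 72.1659
  f5: (p13, p11, p3) → 51.2832
  f6: (p13, p2, p11) → 22.8810
  f7: (p13, p2, p7) → 36.3950
  f8: (p0, p11, p6) → 15.4043
  f9: (p0, p10, p6) → 62.9405
  f10: (p4, p11, p3) → 64.0519
  f11: (p4, p10, p3) → 45.9948
  f12: (p4, p0, p11) → 43.7068
  f13: (p4, p0, p10) → 42.5181
  f14: (p12, p7, p6) → 34.9420
  f15: (p12, p10, p6) → 16.4282
  f16: (p12, p10, p7) → 82.9320
  f17: (p8, p7, p1) → 51.2671
  f18: (p8, p13, p7) → 24.5339
  f19: (p8, p1, p3) → 22.4038
  f20: (p8, p13, p3) → 8.0854
Σ area = 917.013

Check V−E+F: 12 − 30 + 20 = 2.

facets=20 area=917.013


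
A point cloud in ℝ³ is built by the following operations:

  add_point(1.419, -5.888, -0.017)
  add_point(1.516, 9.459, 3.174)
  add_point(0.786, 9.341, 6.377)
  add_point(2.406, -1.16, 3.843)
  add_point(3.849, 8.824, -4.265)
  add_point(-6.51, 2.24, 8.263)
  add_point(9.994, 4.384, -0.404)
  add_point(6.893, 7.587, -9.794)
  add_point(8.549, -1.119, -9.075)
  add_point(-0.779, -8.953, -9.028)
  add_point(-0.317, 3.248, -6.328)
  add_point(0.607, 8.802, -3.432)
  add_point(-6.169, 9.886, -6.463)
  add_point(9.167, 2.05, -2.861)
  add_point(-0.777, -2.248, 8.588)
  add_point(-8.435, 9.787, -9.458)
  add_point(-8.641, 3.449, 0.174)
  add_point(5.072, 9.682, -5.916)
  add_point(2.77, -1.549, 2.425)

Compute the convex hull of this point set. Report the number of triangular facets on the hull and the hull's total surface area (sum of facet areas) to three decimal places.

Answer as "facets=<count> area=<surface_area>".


facets=24 area=1089.952

Hull vertices (14/19): indices [0, 1, 2, 5, 6, 7, 8, 9, 12, 13, 14, 15, 16, 17].

Area of each hull facet:
  f1: (p15, p9, p16) → 99.7500
  f2: (p2, p14, p6) → 72.8260
  f3: (p0, p14, p6) → 63.7870
  f4: (p0, p14, p9) → 20.9532
  f5: (p7, p15, p9) → 135.3278
  f6: (p5, p2, p14) → 37.4409
  f7: (p5, p9, p16) → 70.0526
  f8: (p5, p14, p9) → 67.5973
  f9: (p5, p15, p16) → 23.7259
  f10: (p5, p2, p15) → 93.3380
  f11: (p8, p7, p6) → 41.7126
  f12: (p8, p7, p9) → 47.2855
  f13: (p8, p0, p9) → 55.2618
  f14: (p17, p2, p6) → 54.0209
  f15: (p17, p7, p6) → 21.6719
  f16: (p17, p7, p15) → 32.8337
  f17: (p13, p0, p6) → 17.8434
  f18: (p13, p8, p6) → 3.8606
  f19: (p13, p8, p0) → 39.6229
  f20: (p12, p2, p15) → 4.4845
  f21: (p12, p17, p15) → 16.2362
  f22: (p1, p17, p2) → 2.3873
  f23: (p1, p12, p2) → 15.8372
  f24: (p1, p12, p17) → 52.0952
Σ area = 1089.952

Euler: V−E+F = 14−36+24 = 2.


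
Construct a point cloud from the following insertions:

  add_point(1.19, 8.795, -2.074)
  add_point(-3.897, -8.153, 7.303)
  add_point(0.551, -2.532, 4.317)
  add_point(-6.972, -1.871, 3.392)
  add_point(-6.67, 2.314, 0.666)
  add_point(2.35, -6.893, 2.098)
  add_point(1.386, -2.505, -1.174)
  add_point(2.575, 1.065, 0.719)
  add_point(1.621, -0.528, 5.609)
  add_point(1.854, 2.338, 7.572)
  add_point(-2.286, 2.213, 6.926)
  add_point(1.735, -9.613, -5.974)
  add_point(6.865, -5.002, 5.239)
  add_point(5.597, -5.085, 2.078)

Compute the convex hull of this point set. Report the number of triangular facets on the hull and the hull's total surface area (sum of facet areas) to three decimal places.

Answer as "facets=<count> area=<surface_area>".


Points on the hull: [0, 1, 3, 4, 9, 10, 11, 12, 13] (9 of 14).

Facet areas (half cross-product norm):
  f1: (p9, p0, p12) → 51.5188
  f2: (p4, p11, p3) → 37.3396
  f3: (p4, p11, p0) → 84.4864
  f4: (p13, p0, p12) → 24.2549
  f5: (p13, p11, p12) → 7.4087
  f6: (p13, p11, p0) → 75.5575
  f7: (p1, p9, p12) → 49.2648
  f8: (p1, p11, p3) → 56.6712
  f9: (p1, p11, p12) → 71.3457
  f10: (p10, p1, p3) → 28.6203
  f11: (p10, p1, p9) → 21.6605
  f12: (p10, p4, p3) → 17.3299
  f13: (p10, p9, p0) → 24.0242
  f14: (p10, p4, p0) → 39.4462
Σ area = 588.929

Check V−E+F: 9 − 21 + 14 = 2.

facets=14 area=588.929


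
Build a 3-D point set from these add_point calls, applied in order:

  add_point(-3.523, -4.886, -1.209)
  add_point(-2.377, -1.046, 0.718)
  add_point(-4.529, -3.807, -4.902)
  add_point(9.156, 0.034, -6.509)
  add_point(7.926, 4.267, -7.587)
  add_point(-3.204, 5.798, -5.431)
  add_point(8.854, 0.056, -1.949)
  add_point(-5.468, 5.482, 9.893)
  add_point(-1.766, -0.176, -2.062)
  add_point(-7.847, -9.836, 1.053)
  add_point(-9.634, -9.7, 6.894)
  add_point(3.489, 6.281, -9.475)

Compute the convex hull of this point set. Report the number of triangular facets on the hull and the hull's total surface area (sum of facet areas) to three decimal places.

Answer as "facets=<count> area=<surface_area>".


facets=14 area=790.248

9 of the 12 inputs are extreme points: [2, 3, 4, 5, 6, 7, 9, 10, 11].

Triangle areas on the boundary:
  f1: (p2, p11, p3) → 59.1094
  f2: (p6, p7, p10) → 152.3752
  f3: (p9, p2, p3) → 52.0608
  f4: (p9, p6, p10) → 55.4120
  f5: (p9, p6, p3) → 43.9160
  f6: (p5, p11, p7) → 46.8070
  f7: (p5, p2, p11) → 37.2261
  f8: (p5, p7, p10) → 123.1347
  f9: (p5, p9, p10) → 48.8833
  f10: (p5, p9, p2) → 29.6852
  f11: (p4, p11, p7) → 55.7886
  f12: (p4, p6, p7) → 66.9785
  f13: (p4, p11, p3) → 8.7432
  f14: (p4, p6, p3) → 10.1277
Σ area = 790.248

Check V−E+F: 9 − 21 + 14 = 2.


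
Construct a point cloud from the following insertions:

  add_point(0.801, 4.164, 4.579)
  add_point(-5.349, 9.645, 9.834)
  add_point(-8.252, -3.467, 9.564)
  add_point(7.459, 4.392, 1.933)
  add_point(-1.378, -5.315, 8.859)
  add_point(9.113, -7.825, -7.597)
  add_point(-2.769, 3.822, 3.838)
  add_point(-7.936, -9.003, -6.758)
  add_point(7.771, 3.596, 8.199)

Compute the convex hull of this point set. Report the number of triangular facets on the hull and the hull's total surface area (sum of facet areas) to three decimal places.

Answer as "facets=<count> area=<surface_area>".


facets=12 area=957.884

Extreme-point indices: [1, 2, 3, 4, 5, 6, 7, 8] — 8 of 9 on the boundary.

Per-facet area ½‖(b−a)×(c−a)‖:
  f1: (p7, p1, p2) → 109.3461
  f2: (p6, p7, p1) → 43.6557
  f3: (p4, p8, p5) → 118.5140
  f4: (p4, p7, p2) → 60.4813
  f5: (p4, p7, p5) → 139.0639
  f6: (p4, p1, p2) → 47.9878
  f7: (p4, p8, p1) → 86.6832
  f8: (p3, p8, p5) → 42.6123
  f9: (p3, p8, p1) → 45.9696
  f10: (p3, p6, p1) → 42.1822
  f11: (p3, p7, p5) → 132.8629
  f12: (p3, p6, p7) → 88.5253
Σ area = 957.884

Check V−E+F: 8 − 18 + 12 = 2.


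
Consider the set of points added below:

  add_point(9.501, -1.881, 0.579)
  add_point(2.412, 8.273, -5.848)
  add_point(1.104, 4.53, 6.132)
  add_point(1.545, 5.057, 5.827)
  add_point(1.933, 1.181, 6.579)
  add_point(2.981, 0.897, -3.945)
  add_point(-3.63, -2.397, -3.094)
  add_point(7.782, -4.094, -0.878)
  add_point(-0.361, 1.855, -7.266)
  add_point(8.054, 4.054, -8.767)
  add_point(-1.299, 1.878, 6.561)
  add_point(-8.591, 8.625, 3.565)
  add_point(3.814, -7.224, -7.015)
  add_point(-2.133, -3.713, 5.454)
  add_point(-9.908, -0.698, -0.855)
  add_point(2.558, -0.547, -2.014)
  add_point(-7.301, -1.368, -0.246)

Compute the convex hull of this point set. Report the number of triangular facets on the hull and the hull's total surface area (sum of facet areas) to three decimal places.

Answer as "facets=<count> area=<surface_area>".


facets=22 area=786.405

Hull vertices (13/17): indices [0, 1, 2, 3, 4, 7, 8, 9, 10, 11, 12, 13, 14].

Area of each hull facet:
  f1: (p12, p9, p0) → 55.9569
  f2: (p13, p11, p14) → 54.1515
  f3: (p13, p12, p14) → 73.7196
  f4: (p1, p11, p14) → 73.7794
  f5: (p8, p12, p14) → 58.3918
  f6: (p8, p12, p9) → 43.4891
  f7: (p8, p1, p14) → 38.4758
  f8: (p8, p1, p9) → 26.0623
  f9: (p3, p1, p11) → 65.0534
  f10: (p3, p9, p0) → 65.7879
  f11: (p3, p1, p9) → 44.5152
  f12: (p7, p12, p0) → 5.3776
  f13: (p7, p13, p0) → 18.2577
  f14: (p7, p13, p12) → 46.7875
  f15: (p10, p13, p11) → 26.3168
  f16: (p2, p3, p11) → 4.0172
  f17: (p2, p10, p11) → 18.6821
  f18: (p4, p2, p10) → 5.1742
  f19: (p4, p13, p0) → 32.4188
  f20: (p4, p10, p13) → 9.5043
  f21: (p4, p3, p0) → 19.4276
  f22: (p4, p2, p3) → 1.0586
Σ area = 786.405

Check V−E+F: 13 − 33 + 22 = 2.


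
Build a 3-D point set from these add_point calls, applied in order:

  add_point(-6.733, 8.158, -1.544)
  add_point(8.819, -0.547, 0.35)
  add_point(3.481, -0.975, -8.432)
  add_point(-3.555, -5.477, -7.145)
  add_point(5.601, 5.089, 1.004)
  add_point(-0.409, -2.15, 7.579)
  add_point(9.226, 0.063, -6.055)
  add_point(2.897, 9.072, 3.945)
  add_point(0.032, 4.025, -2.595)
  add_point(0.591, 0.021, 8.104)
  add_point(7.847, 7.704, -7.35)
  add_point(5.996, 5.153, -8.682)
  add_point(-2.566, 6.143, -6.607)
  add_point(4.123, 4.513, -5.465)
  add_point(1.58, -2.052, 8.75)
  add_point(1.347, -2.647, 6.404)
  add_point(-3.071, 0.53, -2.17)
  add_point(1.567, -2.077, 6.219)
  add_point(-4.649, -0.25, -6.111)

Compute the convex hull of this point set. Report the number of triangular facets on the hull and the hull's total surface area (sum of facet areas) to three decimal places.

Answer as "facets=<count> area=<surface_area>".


facets=24 area=738.375

Points on the hull: [0, 1, 2, 3, 5, 6, 7, 9, 10, 11, 12, 14, 15, 18] (14 of 19).

Triangle areas on the boundary:
  f1: (p5, p3, p0) → 100.2227
  f2: (p15, p5, p3) → 15.3279
  f3: (p15, p5, p14) → 2.2840
  f4: (p1, p7, p14) → 59.5065
  f5: (p1, p15, p14) → 10.5725
  f6: (p1, p3, p6) → 45.0325
  f7: (p1, p15, p3) → 69.5243
  f8: (p12, p11, p3) → 51.7069
  f9: (p2, p3, p6) → 16.3637
  f10: (p2, p11, p6) → 18.2839
  f11: (p2, p11, p3) → 16.2693
  f12: (p10, p11, p6) → 11.1129
  f13: (p10, p1, p6) → 24.6054
  f14: (p10, p1, p7) → 60.6858
  f15: (p10, p7, p0) → 68.5588
  f16: (p10, p12, p0) → 28.7512
  f17: (p10, p12, p11) → 14.2187
  f18: (p9, p7, p14) → 7.5441
  f19: (p9, p5, p14) → 2.4510
  f20: (p9, p7, p0) → 56.7289
  f21: (p9, p5, p0) → 17.6593
  f22: (p18, p3, p0) → 7.7671
  f23: (p18, p12, p0) → 23.1094
  f24: (p18, p12, p3) → 10.0877
Σ area = 738.375

Check V−E+F: 14 − 36 + 24 = 2.
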